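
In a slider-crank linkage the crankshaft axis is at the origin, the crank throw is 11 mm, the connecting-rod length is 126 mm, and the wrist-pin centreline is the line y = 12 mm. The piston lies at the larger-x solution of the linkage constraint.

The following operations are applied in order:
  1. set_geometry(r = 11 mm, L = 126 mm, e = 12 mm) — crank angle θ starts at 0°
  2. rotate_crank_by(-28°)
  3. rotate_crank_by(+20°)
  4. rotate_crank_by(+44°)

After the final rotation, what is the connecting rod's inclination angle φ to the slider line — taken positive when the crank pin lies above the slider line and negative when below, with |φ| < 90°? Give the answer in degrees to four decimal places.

-2.5174

set_geometry: r = 11 mm, L = 126 mm, e = 12 mm; θ ← 0°
rotate_crank_by(-28°): θ ← 0° -28° = -28°
rotate_crank_by(+20°): θ ← -28° +20° = -8°
rotate_crank_by(+44°): θ ← -8° +44° = 36°
crank pin P = (r cos θ, r sin θ) = (8.899187, 6.465638)
h = r sin θ − e = 6.465638 − 12 = -5.534362
sin φ = h / L = -5.534362 / 126 = -0.04392351
φ = arcsin(-0.04392351) = -2.517442°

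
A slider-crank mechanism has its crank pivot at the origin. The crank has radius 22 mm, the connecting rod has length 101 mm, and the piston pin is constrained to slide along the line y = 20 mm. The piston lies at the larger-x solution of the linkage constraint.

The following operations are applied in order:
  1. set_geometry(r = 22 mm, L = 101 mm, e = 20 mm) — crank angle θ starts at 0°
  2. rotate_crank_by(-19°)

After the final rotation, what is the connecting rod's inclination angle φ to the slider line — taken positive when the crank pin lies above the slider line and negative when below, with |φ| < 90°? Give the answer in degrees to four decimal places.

set_geometry: r = 22 mm, L = 101 mm, e = 20 mm; θ ← 0°
rotate_crank_by(-19°): θ ← 0° -19° = -19°
crank pin P = (r cos θ, r sin θ) = (20.801409, -7.162499)
h = r sin θ − e = -7.162499 − 20 = -27.162499
sin φ = h / L = -27.162499 / 101 = -0.26893564
φ = arcsin(-0.26893564) = -15.600941°

-15.6009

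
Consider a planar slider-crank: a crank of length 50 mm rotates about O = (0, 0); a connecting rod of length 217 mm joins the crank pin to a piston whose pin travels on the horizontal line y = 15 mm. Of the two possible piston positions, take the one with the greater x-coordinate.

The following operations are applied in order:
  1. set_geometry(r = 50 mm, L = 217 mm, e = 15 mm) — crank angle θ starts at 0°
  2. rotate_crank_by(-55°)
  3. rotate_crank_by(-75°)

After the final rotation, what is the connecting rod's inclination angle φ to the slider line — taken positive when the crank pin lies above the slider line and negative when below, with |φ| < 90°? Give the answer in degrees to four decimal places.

set_geometry: r = 50 mm, L = 217 mm, e = 15 mm; θ ← 0°
rotate_crank_by(-55°): θ ← 0° -55° = -55°
rotate_crank_by(-75°): θ ← -55° -75° = -130°
crank pin P = (r cos θ, r sin θ) = (-32.139380, -38.302222)
h = r sin θ − e = -38.302222 − 15 = -53.302222
sin φ = h / L = -53.302222 / 217 = -0.24563236
φ = arcsin(-0.24563236) = -14.219207°

-14.2192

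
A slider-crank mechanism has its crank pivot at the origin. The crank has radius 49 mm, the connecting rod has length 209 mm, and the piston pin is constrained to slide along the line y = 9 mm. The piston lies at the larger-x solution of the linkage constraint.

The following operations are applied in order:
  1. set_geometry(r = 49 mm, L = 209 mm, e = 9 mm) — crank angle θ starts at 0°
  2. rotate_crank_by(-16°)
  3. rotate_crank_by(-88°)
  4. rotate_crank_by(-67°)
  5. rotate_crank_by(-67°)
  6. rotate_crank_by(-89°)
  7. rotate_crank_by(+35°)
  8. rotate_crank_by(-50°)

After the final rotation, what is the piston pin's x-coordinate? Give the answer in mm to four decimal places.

255.5115

set_geometry: r = 49 mm, L = 209 mm, e = 9 mm; θ ← 0°
rotate_crank_by(-16°): θ ← 0° -16° = -16°
rotate_crank_by(-88°): θ ← -16° -88° = -104°
rotate_crank_by(-67°): θ ← -104° -67° = -171°
rotate_crank_by(-67°): θ ← -171° -67° = -238°
rotate_crank_by(-89°): θ ← -238° -89° = -327°
rotate_crank_by(+35°): θ ← -327° +35° = -292°
rotate_crank_by(-50°): θ ← -292° -50° = -342°
crank pin P = (r cos θ, r sin θ) = (46.601769, 15.141833)
h = r sin θ − e = 15.141833 − 9 = 6.141833
x = r cos θ + √(L² − h²) = 46.601769 + √(43681.0 − 37.7221) = 46.601769 + 208.909736 = 255.511506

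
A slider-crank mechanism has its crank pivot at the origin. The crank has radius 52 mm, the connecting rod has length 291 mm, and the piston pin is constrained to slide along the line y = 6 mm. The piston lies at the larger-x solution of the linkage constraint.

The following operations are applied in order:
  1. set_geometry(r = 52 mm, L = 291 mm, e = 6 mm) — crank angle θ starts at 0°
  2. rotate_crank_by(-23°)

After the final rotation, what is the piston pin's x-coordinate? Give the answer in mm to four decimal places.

set_geometry: r = 52 mm, L = 291 mm, e = 6 mm; θ ← 0°
rotate_crank_by(-23°): θ ← 0° -23° = -23°
crank pin P = (r cos θ, r sin θ) = (47.866252, -20.318019)
h = r sin θ − e = -20.318019 − 6 = -26.318019
x = r cos θ + √(L² − h²) = 47.866252 + √(84681.0 − 692.6381) = 47.866252 + 289.807457 = 337.673709

337.6737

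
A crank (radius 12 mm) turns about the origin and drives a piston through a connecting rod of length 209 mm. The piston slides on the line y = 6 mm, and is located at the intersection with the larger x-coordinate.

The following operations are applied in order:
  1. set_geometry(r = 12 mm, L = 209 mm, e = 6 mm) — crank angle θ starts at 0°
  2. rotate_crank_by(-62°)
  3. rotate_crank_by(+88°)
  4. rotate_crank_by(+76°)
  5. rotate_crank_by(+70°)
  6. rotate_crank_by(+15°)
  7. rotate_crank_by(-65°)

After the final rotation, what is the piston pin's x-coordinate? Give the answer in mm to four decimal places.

202.5992

set_geometry: r = 12 mm, L = 209 mm, e = 6 mm; θ ← 0°
rotate_crank_by(-62°): θ ← 0° -62° = -62°
rotate_crank_by(+88°): θ ← -62° +88° = 26°
rotate_crank_by(+76°): θ ← 26° +76° = 102°
rotate_crank_by(+70°): θ ← 102° +70° = 172°
rotate_crank_by(+15°): θ ← 172° +15° = 187°
rotate_crank_by(-65°): θ ← 187° -65° = 122°
crank pin P = (r cos θ, r sin θ) = (-6.359031, 10.176577)
h = r sin θ − e = 10.176577 − 6 = 4.176577
x = r cos θ + √(L² − h²) = -6.359031 + √(43681.0 − 17.4438) = -6.359031 + 208.958264 = 202.599233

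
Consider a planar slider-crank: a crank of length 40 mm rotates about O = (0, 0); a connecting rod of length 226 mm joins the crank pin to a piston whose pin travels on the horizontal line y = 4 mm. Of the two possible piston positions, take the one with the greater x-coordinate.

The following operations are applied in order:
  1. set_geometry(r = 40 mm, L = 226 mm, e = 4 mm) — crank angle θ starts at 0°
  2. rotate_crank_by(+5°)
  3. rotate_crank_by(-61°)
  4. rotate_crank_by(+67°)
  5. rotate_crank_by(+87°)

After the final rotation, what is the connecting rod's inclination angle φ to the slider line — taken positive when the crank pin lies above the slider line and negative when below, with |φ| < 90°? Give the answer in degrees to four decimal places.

set_geometry: r = 40 mm, L = 226 mm, e = 4 mm; θ ← 0°
rotate_crank_by(+5°): θ ← 0° +5° = 5°
rotate_crank_by(-61°): θ ← 5° -61° = -56°
rotate_crank_by(+67°): θ ← -56° +67° = 11°
rotate_crank_by(+87°): θ ← 11° +87° = 98°
crank pin P = (r cos θ, r sin θ) = (-5.566924, 39.610723)
h = r sin θ − e = 39.610723 − 4 = 35.610723
sin φ = h / L = 35.610723 / 226 = 0.15756957
φ = arcsin(0.15756957) = 9.065853°

9.0659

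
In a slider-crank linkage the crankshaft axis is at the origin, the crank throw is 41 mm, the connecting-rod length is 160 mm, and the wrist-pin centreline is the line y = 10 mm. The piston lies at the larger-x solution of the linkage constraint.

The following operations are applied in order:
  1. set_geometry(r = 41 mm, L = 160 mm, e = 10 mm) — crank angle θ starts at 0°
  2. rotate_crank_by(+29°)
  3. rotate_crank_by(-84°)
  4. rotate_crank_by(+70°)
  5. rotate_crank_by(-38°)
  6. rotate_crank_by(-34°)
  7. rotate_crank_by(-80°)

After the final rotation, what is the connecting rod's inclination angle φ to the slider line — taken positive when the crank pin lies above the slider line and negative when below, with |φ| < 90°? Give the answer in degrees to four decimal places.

set_geometry: r = 41 mm, L = 160 mm, e = 10 mm; θ ← 0°
rotate_crank_by(+29°): θ ← 0° +29° = 29°
rotate_crank_by(-84°): θ ← 29° -84° = -55°
rotate_crank_by(+70°): θ ← -55° +70° = 15°
rotate_crank_by(-38°): θ ← 15° -38° = -23°
rotate_crank_by(-34°): θ ← -23° -34° = -57°
rotate_crank_by(-80°): θ ← -57° -80° = -137°
crank pin P = (r cos θ, r sin θ) = (-29.985502, -27.961933)
h = r sin θ − e = -27.961933 − 10 = -37.961933
sin φ = h / L = -37.961933 / 160 = -0.23726208
φ = arcsin(-0.23726208) = -13.725002°

-13.7250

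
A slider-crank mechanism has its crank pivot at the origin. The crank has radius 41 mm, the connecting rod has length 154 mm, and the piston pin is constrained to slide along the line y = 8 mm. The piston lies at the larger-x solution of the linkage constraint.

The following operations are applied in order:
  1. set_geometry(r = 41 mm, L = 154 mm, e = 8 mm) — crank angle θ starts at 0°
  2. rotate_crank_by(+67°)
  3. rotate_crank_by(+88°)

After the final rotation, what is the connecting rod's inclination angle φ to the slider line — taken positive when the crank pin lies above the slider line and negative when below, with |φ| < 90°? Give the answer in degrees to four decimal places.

3.4724

set_geometry: r = 41 mm, L = 154 mm, e = 8 mm; θ ← 0°
rotate_crank_by(+67°): θ ← 0° +67° = 67°
rotate_crank_by(+88°): θ ← 67° +88° = 155°
crank pin P = (r cos θ, r sin θ) = (-37.158619, 17.327349)
h = r sin θ − e = 17.327349 − 8 = 9.327349
sin φ = h / L = 9.327349 / 154 = 0.06056720
φ = arcsin(0.06056720) = 3.472370°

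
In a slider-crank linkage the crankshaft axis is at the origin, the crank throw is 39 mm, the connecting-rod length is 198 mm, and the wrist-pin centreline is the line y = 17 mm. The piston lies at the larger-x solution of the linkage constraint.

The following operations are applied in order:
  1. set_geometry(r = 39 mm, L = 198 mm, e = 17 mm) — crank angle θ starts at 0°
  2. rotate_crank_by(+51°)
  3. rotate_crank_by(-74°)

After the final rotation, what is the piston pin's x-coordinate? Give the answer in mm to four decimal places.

set_geometry: r = 39 mm, L = 198 mm, e = 17 mm; θ ← 0°
rotate_crank_by(+51°): θ ← 0° +51° = 51°
rotate_crank_by(-74°): θ ← 51° -74° = -23°
crank pin P = (r cos θ, r sin θ) = (35.899689, -15.238514)
h = r sin θ − e = -15.238514 − 17 = -32.238514
x = r cos θ + √(L² − h²) = 35.899689 + √(39204.0 − 1039.3218) = 35.899689 + 195.357821 = 231.257510

231.2575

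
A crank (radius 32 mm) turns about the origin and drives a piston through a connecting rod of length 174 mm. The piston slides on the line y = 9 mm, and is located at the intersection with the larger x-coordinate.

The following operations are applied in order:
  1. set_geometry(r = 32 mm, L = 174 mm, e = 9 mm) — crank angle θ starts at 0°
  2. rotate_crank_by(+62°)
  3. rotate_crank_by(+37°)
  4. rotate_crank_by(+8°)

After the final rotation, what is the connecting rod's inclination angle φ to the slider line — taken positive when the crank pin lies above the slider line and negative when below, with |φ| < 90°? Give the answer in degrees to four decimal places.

7.1316

set_geometry: r = 32 mm, L = 174 mm, e = 9 mm; θ ← 0°
rotate_crank_by(+62°): θ ← 0° +62° = 62°
rotate_crank_by(+37°): θ ← 62° +37° = 99°
rotate_crank_by(+8°): θ ← 99° +8° = 107°
crank pin P = (r cos θ, r sin θ) = (-9.355895, 30.601752)
h = r sin θ − e = 30.601752 − 9 = 21.601752
sin φ = h / L = 21.601752 / 174 = 0.12414800
φ = arcsin(0.12414800) = 7.131557°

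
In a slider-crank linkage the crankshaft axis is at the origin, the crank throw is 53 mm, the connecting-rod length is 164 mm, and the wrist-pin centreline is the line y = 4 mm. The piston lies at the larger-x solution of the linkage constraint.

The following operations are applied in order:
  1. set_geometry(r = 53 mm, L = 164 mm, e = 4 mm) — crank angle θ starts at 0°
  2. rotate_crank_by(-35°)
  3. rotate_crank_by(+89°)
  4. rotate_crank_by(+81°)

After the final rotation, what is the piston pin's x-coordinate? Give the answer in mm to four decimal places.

123.0703

set_geometry: r = 53 mm, L = 164 mm, e = 4 mm; θ ← 0°
rotate_crank_by(-35°): θ ← 0° -35° = -35°
rotate_crank_by(+89°): θ ← -35° +89° = 54°
rotate_crank_by(+81°): θ ← 54° +81° = 135°
crank pin P = (r cos θ, r sin θ) = (-37.476659, 37.476659)
h = r sin θ − e = 37.476659 − 4 = 33.476659
x = r cos θ + √(L² − h²) = -37.476659 + √(26896.0 − 1120.6867) = -37.476659 + 160.546919 = 123.070260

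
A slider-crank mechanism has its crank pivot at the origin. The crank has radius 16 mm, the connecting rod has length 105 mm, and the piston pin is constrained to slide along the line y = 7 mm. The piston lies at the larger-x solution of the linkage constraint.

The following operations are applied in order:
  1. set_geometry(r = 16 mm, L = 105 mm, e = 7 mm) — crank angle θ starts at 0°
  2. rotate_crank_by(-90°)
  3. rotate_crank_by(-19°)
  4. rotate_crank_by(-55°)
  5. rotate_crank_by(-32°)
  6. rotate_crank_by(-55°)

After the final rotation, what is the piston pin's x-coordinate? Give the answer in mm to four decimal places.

set_geometry: r = 16 mm, L = 105 mm, e = 7 mm; θ ← 0°
rotate_crank_by(-90°): θ ← 0° -90° = -90°
rotate_crank_by(-19°): θ ← -90° -19° = -109°
rotate_crank_by(-55°): θ ← -109° -55° = -164°
rotate_crank_by(-32°): θ ← -164° -32° = -196°
rotate_crank_by(-55°): θ ← -196° -55° = -251°
crank pin P = (r cos θ, r sin θ) = (-5.209090, 15.128297)
h = r sin θ − e = 15.128297 − 7 = 8.128297
x = r cos θ + √(L² − h²) = -5.209090 + √(11025.0 − 66.0692) = -5.209090 + 104.684912 = 99.475821

99.4758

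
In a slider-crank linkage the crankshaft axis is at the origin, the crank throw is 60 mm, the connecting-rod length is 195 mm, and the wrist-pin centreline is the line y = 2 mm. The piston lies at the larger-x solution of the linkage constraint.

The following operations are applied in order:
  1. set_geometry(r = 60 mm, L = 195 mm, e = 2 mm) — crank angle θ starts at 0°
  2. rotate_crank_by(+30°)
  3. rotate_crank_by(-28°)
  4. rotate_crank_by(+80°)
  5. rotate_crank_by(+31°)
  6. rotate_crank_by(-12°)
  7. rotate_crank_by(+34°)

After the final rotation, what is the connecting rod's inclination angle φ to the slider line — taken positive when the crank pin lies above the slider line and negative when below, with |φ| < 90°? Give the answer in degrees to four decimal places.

11.9650

set_geometry: r = 60 mm, L = 195 mm, e = 2 mm; θ ← 0°
rotate_crank_by(+30°): θ ← 0° +30° = 30°
rotate_crank_by(-28°): θ ← 30° -28° = 2°
rotate_crank_by(+80°): θ ← 2° +80° = 82°
rotate_crank_by(+31°): θ ← 82° +31° = 113°
rotate_crank_by(-12°): θ ← 113° -12° = 101°
rotate_crank_by(+34°): θ ← 101° +34° = 135°
crank pin P = (r cos θ, r sin θ) = (-42.426407, 42.426407)
h = r sin θ − e = 42.426407 − 2 = 40.426407
sin φ = h / L = 40.426407 / 195 = 0.20731491
φ = arcsin(0.20731491) = 11.965045°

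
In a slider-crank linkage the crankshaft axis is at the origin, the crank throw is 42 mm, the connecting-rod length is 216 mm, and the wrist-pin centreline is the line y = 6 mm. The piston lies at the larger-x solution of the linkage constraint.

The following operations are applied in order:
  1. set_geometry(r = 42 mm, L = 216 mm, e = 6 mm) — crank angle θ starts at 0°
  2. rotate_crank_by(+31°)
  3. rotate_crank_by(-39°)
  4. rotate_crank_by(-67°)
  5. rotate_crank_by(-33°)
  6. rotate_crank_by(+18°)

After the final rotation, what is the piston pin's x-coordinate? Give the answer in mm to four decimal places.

210.5991

set_geometry: r = 42 mm, L = 216 mm, e = 6 mm; θ ← 0°
rotate_crank_by(+31°): θ ← 0° +31° = 31°
rotate_crank_by(-39°): θ ← 31° -39° = -8°
rotate_crank_by(-67°): θ ← -8° -67° = -75°
rotate_crank_by(-33°): θ ← -75° -33° = -108°
rotate_crank_by(+18°): θ ← -108° +18° = -90°
crank pin P = (r cos θ, r sin θ) = (0.000000, -42.000000)
h = r sin θ − e = -42.000000 − 6 = -48.000000
x = r cos θ + √(L² − h²) = 0.000000 + √(46656.0 − 2304.0000) = 0.000000 + 210.599145 = 210.599145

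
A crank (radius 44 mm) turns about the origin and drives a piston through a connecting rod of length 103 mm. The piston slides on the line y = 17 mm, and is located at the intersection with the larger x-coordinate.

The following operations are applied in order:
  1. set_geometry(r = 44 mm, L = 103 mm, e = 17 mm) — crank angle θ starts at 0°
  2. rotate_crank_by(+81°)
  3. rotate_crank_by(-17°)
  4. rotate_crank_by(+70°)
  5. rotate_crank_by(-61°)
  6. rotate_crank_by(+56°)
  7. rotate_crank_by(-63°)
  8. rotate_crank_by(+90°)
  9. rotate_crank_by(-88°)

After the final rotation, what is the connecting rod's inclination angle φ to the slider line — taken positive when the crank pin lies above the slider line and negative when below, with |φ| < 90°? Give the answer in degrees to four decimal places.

set_geometry: r = 44 mm, L = 103 mm, e = 17 mm; θ ← 0°
rotate_crank_by(+81°): θ ← 0° +81° = 81°
rotate_crank_by(-17°): θ ← 81° -17° = 64°
rotate_crank_by(+70°): θ ← 64° +70° = 134°
rotate_crank_by(-61°): θ ← 134° -61° = 73°
rotate_crank_by(+56°): θ ← 73° +56° = 129°
rotate_crank_by(-63°): θ ← 129° -63° = 66°
rotate_crank_by(+90°): θ ← 66° +90° = 156°
rotate_crank_by(-88°): θ ← 156° -88° = 68°
crank pin P = (r cos θ, r sin θ) = (16.482690, 40.796090)
h = r sin θ − e = 40.796090 − 17 = 23.796090
sin φ = h / L = 23.796090 / 103 = 0.23103000
φ = arcsin(0.23103000) = 13.357719°

13.3577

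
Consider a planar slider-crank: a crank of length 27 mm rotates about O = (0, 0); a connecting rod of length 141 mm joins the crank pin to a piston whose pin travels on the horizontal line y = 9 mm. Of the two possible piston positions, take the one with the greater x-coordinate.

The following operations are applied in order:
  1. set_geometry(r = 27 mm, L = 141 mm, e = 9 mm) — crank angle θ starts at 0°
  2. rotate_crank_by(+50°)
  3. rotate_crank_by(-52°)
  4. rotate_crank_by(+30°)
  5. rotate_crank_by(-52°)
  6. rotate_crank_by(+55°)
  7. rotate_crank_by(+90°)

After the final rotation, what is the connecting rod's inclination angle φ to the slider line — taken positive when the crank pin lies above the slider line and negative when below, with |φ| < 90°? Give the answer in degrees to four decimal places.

set_geometry: r = 27 mm, L = 141 mm, e = 9 mm; θ ← 0°
rotate_crank_by(+50°): θ ← 0° +50° = 50°
rotate_crank_by(-52°): θ ← 50° -52° = -2°
rotate_crank_by(+30°): θ ← -2° +30° = 28°
rotate_crank_by(-52°): θ ← 28° -52° = -24°
rotate_crank_by(+55°): θ ← -24° +55° = 31°
rotate_crank_by(+90°): θ ← 31° +90° = 121°
crank pin P = (r cos θ, r sin θ) = (-13.906028, 23.143517)
h = r sin θ − e = 23.143517 − 9 = 14.143517
sin φ = h / L = 14.143517 / 141 = 0.10030863
φ = arcsin(0.10030863) = 5.756943°

5.7569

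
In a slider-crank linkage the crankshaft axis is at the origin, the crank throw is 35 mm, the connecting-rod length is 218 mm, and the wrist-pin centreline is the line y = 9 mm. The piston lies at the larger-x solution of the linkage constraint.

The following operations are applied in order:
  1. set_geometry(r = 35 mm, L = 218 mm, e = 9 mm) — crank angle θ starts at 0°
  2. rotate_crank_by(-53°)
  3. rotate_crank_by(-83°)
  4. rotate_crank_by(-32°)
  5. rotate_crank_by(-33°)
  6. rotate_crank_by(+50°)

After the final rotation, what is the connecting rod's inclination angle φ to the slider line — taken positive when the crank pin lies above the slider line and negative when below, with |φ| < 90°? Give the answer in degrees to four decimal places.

-6.8414

set_geometry: r = 35 mm, L = 218 mm, e = 9 mm; θ ← 0°
rotate_crank_by(-53°): θ ← 0° -53° = -53°
rotate_crank_by(-83°): θ ← -53° -83° = -136°
rotate_crank_by(-32°): θ ← -136° -32° = -168°
rotate_crank_by(-33°): θ ← -168° -33° = -201°
rotate_crank_by(+50°): θ ← -201° +50° = -151°
crank pin P = (r cos θ, r sin θ) = (-30.611690, -16.968337)
h = r sin θ − e = -16.968337 − 9 = -25.968337
sin φ = h / L = -25.968337 / 218 = -0.11912081
φ = arcsin(-0.11912081) = -6.841365°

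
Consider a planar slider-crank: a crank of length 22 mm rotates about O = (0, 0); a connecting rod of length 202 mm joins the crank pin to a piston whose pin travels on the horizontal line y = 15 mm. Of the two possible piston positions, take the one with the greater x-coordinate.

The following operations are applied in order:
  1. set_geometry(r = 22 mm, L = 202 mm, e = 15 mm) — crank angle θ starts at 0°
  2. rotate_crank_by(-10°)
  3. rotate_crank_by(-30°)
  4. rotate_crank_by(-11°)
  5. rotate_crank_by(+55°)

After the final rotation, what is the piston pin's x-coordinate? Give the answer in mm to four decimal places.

223.4971

set_geometry: r = 22 mm, L = 202 mm, e = 15 mm; θ ← 0°
rotate_crank_by(-10°): θ ← 0° -10° = -10°
rotate_crank_by(-30°): θ ← -10° -30° = -40°
rotate_crank_by(-11°): θ ← -40° -11° = -51°
rotate_crank_by(+55°): θ ← -51° +55° = 4°
crank pin P = (r cos θ, r sin θ) = (21.946409, 1.534642)
h = r sin θ − e = 1.534642 − 15 = -13.465358
x = r cos θ + √(L² − h²) = 21.946409 + √(40804.0 − 181.3159) = 21.946409 + 201.550699 = 223.497108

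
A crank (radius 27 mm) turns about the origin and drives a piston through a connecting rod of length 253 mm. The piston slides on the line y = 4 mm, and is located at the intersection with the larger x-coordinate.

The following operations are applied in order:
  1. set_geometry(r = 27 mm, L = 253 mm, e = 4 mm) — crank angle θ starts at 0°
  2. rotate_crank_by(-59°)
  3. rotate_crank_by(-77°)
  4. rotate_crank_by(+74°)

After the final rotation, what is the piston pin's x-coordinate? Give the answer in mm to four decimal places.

264.1394

set_geometry: r = 27 mm, L = 253 mm, e = 4 mm; θ ← 0°
rotate_crank_by(-59°): θ ← 0° -59° = -59°
rotate_crank_by(-77°): θ ← -59° -77° = -136°
rotate_crank_by(+74°): θ ← -136° +74° = -62°
crank pin P = (r cos θ, r sin θ) = (12.675732, -23.839585)
h = r sin θ − e = -23.839585 − 4 = -27.839585
x = r cos θ + √(L² − h²) = 12.675732 + √(64009.0 − 775.0425) = 12.675732 + 251.463631 = 264.139363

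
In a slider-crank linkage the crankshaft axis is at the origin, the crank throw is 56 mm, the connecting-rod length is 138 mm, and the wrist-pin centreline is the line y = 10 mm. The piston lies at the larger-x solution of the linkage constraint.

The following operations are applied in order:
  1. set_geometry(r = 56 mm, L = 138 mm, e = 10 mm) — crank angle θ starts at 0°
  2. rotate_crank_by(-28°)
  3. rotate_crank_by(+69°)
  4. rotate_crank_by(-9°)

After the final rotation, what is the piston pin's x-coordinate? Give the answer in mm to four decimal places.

set_geometry: r = 56 mm, L = 138 mm, e = 10 mm; θ ← 0°
rotate_crank_by(-28°): θ ← 0° -28° = -28°
rotate_crank_by(+69°): θ ← -28° +69° = 41°
rotate_crank_by(-9°): θ ← 41° -9° = 32°
crank pin P = (r cos θ, r sin θ) = (47.490693, 29.675479)
h = r sin θ − e = 29.675479 − 10 = 19.675479
x = r cos θ + √(L² − h²) = 47.490693 + √(19044.0 − 387.1245) = 47.490693 + 136.590174 = 184.080867

184.0809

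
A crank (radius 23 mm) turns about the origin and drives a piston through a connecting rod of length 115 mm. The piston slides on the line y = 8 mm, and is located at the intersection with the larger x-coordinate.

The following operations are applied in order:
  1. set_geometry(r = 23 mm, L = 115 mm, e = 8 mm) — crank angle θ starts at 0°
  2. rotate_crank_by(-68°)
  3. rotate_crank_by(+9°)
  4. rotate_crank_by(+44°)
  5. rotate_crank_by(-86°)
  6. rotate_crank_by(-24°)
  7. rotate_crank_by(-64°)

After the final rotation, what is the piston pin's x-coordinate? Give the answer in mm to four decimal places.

92.1989

set_geometry: r = 23 mm, L = 115 mm, e = 8 mm; θ ← 0°
rotate_crank_by(-68°): θ ← 0° -68° = -68°
rotate_crank_by(+9°): θ ← -68° +9° = -59°
rotate_crank_by(+44°): θ ← -59° +44° = -15°
rotate_crank_by(-86°): θ ← -15° -86° = -101°
rotate_crank_by(-24°): θ ← -101° -24° = -125°
rotate_crank_by(-64°): θ ← -125° -64° = -189°
crank pin P = (r cos θ, r sin θ) = (-22.716832, 3.597993)
h = r sin θ − e = 3.597993 − 8 = -4.402007
x = r cos θ + √(L² − h²) = -22.716832 + √(13225.0 − 19.3777) = -22.716832 + 114.915718 = 92.198887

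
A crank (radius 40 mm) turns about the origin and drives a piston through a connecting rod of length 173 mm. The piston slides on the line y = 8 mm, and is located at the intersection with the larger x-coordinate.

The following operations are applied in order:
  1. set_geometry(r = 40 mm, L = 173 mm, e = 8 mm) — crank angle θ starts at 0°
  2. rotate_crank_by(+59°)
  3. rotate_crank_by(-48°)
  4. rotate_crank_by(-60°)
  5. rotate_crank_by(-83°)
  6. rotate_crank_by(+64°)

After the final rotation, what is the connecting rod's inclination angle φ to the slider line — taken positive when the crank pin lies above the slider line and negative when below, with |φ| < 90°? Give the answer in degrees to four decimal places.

-15.1069

set_geometry: r = 40 mm, L = 173 mm, e = 8 mm; θ ← 0°
rotate_crank_by(+59°): θ ← 0° +59° = 59°
rotate_crank_by(-48°): θ ← 59° -48° = 11°
rotate_crank_by(-60°): θ ← 11° -60° = -49°
rotate_crank_by(-83°): θ ← -49° -83° = -132°
rotate_crank_by(+64°): θ ← -132° +64° = -68°
crank pin P = (r cos θ, r sin θ) = (14.984264, -37.087354)
h = r sin θ − e = -37.087354 − 8 = -45.087354
sin φ = h / L = -45.087354 / 173 = -0.26062054
φ = arcsin(-0.26062054) = -15.106886°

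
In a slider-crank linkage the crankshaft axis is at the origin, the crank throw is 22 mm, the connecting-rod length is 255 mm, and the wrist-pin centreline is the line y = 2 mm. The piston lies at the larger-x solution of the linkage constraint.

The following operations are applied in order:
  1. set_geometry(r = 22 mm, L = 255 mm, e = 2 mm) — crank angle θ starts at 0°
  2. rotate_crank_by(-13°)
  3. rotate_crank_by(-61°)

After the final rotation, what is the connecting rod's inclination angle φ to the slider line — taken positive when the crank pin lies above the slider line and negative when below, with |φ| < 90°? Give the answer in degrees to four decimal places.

-5.2082

set_geometry: r = 22 mm, L = 255 mm, e = 2 mm; θ ← 0°
rotate_crank_by(-13°): θ ← 0° -13° = -13°
rotate_crank_by(-61°): θ ← -13° -61° = -74°
crank pin P = (r cos θ, r sin θ) = (6.064022, -21.147757)
h = r sin θ − e = -21.147757 − 2 = -23.147757
sin φ = h / L = -23.147757 / 255 = -0.09077552
φ = arcsin(-0.09077552) = -5.208224°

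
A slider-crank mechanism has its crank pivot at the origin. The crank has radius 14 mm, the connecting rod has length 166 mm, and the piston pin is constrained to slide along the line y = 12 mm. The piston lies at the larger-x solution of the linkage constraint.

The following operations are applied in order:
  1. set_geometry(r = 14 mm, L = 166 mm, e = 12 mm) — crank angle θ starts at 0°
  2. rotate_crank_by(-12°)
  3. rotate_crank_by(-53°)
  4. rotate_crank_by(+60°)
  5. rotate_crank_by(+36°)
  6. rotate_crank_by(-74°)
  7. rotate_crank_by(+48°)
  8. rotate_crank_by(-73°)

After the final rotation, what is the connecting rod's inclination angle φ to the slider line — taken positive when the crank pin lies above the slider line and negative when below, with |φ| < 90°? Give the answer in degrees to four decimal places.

-8.6551

set_geometry: r = 14 mm, L = 166 mm, e = 12 mm; θ ← 0°
rotate_crank_by(-12°): θ ← 0° -12° = -12°
rotate_crank_by(-53°): θ ← -12° -53° = -65°
rotate_crank_by(+60°): θ ← -65° +60° = -5°
rotate_crank_by(+36°): θ ← -5° +36° = 31°
rotate_crank_by(-74°): θ ← 31° -74° = -43°
rotate_crank_by(+48°): θ ← -43° +48° = 5°
rotate_crank_by(-73°): θ ← 5° -73° = -68°
crank pin P = (r cos θ, r sin θ) = (5.244492, -12.980574)
h = r sin θ − e = -12.980574 − 12 = -24.980574
sin φ = h / L = -24.980574 / 166 = -0.15048539
φ = arcsin(-0.15048539) = -8.655056°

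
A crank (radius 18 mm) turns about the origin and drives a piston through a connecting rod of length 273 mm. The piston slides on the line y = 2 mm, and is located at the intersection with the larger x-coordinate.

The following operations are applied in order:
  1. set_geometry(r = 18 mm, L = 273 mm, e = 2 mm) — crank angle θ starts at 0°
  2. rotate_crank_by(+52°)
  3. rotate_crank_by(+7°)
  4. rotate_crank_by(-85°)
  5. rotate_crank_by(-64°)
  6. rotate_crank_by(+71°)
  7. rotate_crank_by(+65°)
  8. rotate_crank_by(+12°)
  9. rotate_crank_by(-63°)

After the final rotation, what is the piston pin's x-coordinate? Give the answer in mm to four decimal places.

290.9082

set_geometry: r = 18 mm, L = 273 mm, e = 2 mm; θ ← 0°
rotate_crank_by(+52°): θ ← 0° +52° = 52°
rotate_crank_by(+7°): θ ← 52° +7° = 59°
rotate_crank_by(-85°): θ ← 59° -85° = -26°
rotate_crank_by(-64°): θ ← -26° -64° = -90°
rotate_crank_by(+71°): θ ← -90° +71° = -19°
rotate_crank_by(+65°): θ ← -19° +65° = 46°
rotate_crank_by(+12°): θ ← 46° +12° = 58°
rotate_crank_by(-63°): θ ← 58° -63° = -5°
crank pin P = (r cos θ, r sin θ) = (17.931505, -1.568803)
h = r sin θ − e = -1.568803 − 2 = -3.568803
x = r cos θ + √(L² − h²) = 17.931505 + √(74529.0 − 12.7364) = 17.931505 + 272.976672 = 290.908177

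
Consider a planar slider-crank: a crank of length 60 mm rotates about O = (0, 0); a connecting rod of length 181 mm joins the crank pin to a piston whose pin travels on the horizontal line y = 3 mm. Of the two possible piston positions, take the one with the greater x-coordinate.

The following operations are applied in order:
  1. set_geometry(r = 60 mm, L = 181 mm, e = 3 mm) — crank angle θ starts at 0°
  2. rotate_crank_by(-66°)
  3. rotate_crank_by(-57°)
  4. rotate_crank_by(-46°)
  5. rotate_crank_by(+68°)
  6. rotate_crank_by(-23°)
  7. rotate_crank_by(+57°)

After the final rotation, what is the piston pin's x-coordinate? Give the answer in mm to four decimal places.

194.8213

set_geometry: r = 60 mm, L = 181 mm, e = 3 mm; θ ← 0°
rotate_crank_by(-66°): θ ← 0° -66° = -66°
rotate_crank_by(-57°): θ ← -66° -57° = -123°
rotate_crank_by(-46°): θ ← -123° -46° = -169°
rotate_crank_by(+68°): θ ← -169° +68° = -101°
rotate_crank_by(-23°): θ ← -101° -23° = -124°
rotate_crank_by(+57°): θ ← -124° +57° = -67°
crank pin P = (r cos θ, r sin θ) = (23.443868, -55.230291)
h = r sin θ − e = -55.230291 − 3 = -58.230291
x = r cos θ + √(L² − h²) = 23.443868 + √(32761.0 − 3390.7668) = 23.443868 + 171.377458 = 194.821326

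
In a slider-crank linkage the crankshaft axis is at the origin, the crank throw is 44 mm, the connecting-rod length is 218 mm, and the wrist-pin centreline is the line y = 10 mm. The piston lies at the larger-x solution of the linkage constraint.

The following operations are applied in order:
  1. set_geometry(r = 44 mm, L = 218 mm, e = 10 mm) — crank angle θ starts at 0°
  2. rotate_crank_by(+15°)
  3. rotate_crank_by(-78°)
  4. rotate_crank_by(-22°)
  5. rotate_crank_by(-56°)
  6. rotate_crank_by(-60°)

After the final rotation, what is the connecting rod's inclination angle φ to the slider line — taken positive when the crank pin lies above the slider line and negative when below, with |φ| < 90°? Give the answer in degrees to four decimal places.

1.5162

set_geometry: r = 44 mm, L = 218 mm, e = 10 mm; θ ← 0°
rotate_crank_by(+15°): θ ← 0° +15° = 15°
rotate_crank_by(-78°): θ ← 15° -78° = -63°
rotate_crank_by(-22°): θ ← -63° -22° = -85°
rotate_crank_by(-56°): θ ← -85° -56° = -141°
rotate_crank_by(-60°): θ ← -141° -60° = -201°
crank pin P = (r cos θ, r sin θ) = (-41.077539, 15.768190)
h = r sin θ − e = 15.768190 − 10 = 5.768190
sin φ = h / L = 5.768190 / 218 = 0.02645959
φ = arcsin(0.02645959) = 1.516200°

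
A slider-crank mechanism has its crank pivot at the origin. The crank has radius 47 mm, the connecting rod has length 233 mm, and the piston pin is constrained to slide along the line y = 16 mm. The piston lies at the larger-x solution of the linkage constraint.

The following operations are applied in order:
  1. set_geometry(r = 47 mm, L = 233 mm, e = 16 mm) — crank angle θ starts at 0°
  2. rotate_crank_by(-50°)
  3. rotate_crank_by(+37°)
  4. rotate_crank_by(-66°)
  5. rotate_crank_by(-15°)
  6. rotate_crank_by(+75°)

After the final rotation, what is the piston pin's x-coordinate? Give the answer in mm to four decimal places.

275.3272

set_geometry: r = 47 mm, L = 233 mm, e = 16 mm; θ ← 0°
rotate_crank_by(-50°): θ ← 0° -50° = -50°
rotate_crank_by(+37°): θ ← -50° +37° = -13°
rotate_crank_by(-66°): θ ← -13° -66° = -79°
rotate_crank_by(-15°): θ ← -79° -15° = -94°
rotate_crank_by(+75°): θ ← -94° +75° = -19°
crank pin P = (r cos θ, r sin θ) = (44.439373, -15.301703)
h = r sin θ − e = -15.301703 − 16 = -31.301703
x = r cos θ + √(L² − h²) = 44.439373 + √(54289.0 − 979.7966) = 44.439373 + 230.887859 = 275.327232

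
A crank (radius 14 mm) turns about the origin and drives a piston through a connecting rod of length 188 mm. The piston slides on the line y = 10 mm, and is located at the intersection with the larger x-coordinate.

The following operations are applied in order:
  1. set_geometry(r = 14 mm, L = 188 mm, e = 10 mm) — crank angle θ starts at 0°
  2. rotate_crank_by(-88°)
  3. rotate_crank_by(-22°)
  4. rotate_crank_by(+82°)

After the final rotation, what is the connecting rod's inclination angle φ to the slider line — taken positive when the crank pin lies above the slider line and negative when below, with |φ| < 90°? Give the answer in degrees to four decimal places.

set_geometry: r = 14 mm, L = 188 mm, e = 10 mm; θ ← 0°
rotate_crank_by(-88°): θ ← 0° -88° = -88°
rotate_crank_by(-22°): θ ← -88° -22° = -110°
rotate_crank_by(+82°): θ ← -110° +82° = -28°
crank pin P = (r cos θ, r sin θ) = (12.361266, -6.572602)
h = r sin θ − e = -6.572602 − 10 = -16.572602
sin φ = h / L = -16.572602 / 188 = -0.08815214
φ = arcsin(-0.08815214) = -5.057310°

-5.0573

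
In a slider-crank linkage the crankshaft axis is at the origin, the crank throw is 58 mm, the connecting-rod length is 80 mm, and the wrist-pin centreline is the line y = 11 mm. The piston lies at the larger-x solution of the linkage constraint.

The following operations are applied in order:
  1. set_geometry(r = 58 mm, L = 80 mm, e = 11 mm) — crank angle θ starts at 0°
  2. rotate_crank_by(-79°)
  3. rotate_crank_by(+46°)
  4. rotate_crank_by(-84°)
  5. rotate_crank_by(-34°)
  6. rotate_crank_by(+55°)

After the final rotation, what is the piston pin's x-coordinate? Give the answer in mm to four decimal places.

34.9586

set_geometry: r = 58 mm, L = 80 mm, e = 11 mm; θ ← 0°
rotate_crank_by(-79°): θ ← 0° -79° = -79°
rotate_crank_by(+46°): θ ← -79° +46° = -33°
rotate_crank_by(-84°): θ ← -33° -84° = -117°
rotate_crank_by(-34°): θ ← -117° -34° = -151°
rotate_crank_by(+55°): θ ← -151° +55° = -96°
crank pin P = (r cos θ, r sin θ) = (-6.062651, -57.682270)
h = r sin θ − e = -57.682270 − 11 = -68.682270
x = r cos θ + √(L² − h²) = -6.062651 + √(6400.0 − 4717.2542) = -6.062651 + 41.021285 = 34.958634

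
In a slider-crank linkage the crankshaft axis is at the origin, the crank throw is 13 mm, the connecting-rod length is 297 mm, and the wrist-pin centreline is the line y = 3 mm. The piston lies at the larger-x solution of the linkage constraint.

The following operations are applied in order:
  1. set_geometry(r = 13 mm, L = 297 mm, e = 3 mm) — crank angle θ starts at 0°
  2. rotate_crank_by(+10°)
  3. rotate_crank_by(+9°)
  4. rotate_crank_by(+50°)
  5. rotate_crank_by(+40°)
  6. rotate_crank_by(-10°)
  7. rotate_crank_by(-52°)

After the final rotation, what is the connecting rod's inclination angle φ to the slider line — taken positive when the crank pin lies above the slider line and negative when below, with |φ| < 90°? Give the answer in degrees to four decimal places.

set_geometry: r = 13 mm, L = 297 mm, e = 3 mm; θ ← 0°
rotate_crank_by(+10°): θ ← 0° +10° = 10°
rotate_crank_by(+9°): θ ← 10° +9° = 19°
rotate_crank_by(+50°): θ ← 19° +50° = 69°
rotate_crank_by(+40°): θ ← 69° +40° = 109°
rotate_crank_by(-10°): θ ← 109° -10° = 99°
rotate_crank_by(-52°): θ ← 99° -52° = 47°
crank pin P = (r cos θ, r sin θ) = (8.865979, 9.507598)
h = r sin θ − e = 9.507598 − 3 = 6.507598
sin φ = h / L = 6.507598 / 297 = 0.02191110
φ = arcsin(0.02191110) = 1.255514°

1.2555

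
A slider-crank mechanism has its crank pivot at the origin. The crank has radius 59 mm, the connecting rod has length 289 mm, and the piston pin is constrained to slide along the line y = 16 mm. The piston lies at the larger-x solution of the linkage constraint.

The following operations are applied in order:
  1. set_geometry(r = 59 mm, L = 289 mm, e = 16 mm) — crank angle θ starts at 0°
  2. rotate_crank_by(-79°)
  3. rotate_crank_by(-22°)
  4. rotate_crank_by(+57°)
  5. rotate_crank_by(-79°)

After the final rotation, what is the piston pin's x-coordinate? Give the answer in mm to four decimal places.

set_geometry: r = 59 mm, L = 289 mm, e = 16 mm; θ ← 0°
rotate_crank_by(-79°): θ ← 0° -79° = -79°
rotate_crank_by(-22°): θ ← -79° -22° = -101°
rotate_crank_by(+57°): θ ← -101° +57° = -44°
rotate_crank_by(-79°): θ ← -44° -79° = -123°
crank pin P = (r cos θ, r sin θ) = (-32.133703, -49.481564)
h = r sin θ − e = -49.481564 − 16 = -65.481564
x = r cos θ + √(L² − h²) = -32.133703 + √(83521.0 − 4287.8352) = -32.133703 + 281.483862 = 249.350159

249.3502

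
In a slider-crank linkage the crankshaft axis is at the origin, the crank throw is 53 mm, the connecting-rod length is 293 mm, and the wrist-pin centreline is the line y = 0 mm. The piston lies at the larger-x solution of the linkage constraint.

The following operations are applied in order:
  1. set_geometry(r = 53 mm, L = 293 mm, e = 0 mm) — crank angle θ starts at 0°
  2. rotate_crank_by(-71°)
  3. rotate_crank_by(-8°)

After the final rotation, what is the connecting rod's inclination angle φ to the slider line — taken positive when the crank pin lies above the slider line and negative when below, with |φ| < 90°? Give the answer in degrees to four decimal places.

-10.2279

set_geometry: r = 53 mm, L = 293 mm, e = 0 mm; θ ← 0°
rotate_crank_by(-71°): θ ← 0° -71° = -71°
rotate_crank_by(-8°): θ ← -71° -8° = -79°
crank pin P = (r cos θ, r sin θ) = (10.112877, -52.026241)
h = r sin θ − e = -52.026241 − 0 = -52.026241
sin φ = h / L = -52.026241 / 293 = -0.17756396
φ = arcsin(-0.17756396) = -10.227899°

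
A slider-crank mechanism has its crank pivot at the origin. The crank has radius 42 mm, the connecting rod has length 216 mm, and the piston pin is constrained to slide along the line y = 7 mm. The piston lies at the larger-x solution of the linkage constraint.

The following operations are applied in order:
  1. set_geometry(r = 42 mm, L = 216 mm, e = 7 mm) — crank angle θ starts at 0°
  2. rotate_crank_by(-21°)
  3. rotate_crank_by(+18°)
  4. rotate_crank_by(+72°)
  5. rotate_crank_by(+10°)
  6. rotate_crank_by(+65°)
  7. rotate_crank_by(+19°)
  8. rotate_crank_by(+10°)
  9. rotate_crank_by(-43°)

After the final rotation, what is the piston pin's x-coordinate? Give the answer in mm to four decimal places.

187.5310

set_geometry: r = 42 mm, L = 216 mm, e = 7 mm; θ ← 0°
rotate_crank_by(-21°): θ ← 0° -21° = -21°
rotate_crank_by(+18°): θ ← -21° +18° = -3°
rotate_crank_by(+72°): θ ← -3° +72° = 69°
rotate_crank_by(+10°): θ ← 69° +10° = 79°
rotate_crank_by(+65°): θ ← 79° +65° = 144°
rotate_crank_by(+19°): θ ← 144° +19° = 163°
rotate_crank_by(+10°): θ ← 163° +10° = 173°
rotate_crank_by(-43°): θ ← 173° -43° = 130°
crank pin P = (r cos θ, r sin θ) = (-26.997080, 32.173867)
h = r sin θ − e = 32.173867 − 7 = 25.173867
x = r cos θ + √(L² − h²) = -26.997080 + √(46656.0 − 633.7236) = -26.997080 + 214.528032 = 187.530952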